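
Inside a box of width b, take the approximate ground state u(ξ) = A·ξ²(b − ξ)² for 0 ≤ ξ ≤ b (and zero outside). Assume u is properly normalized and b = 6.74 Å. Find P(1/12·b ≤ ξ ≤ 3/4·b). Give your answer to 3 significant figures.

The probability is P = ∫ |u|² dξ over [1/12·b, 3/4·b].
With A² fixed by ∫|u|² = 1, i.e. A² = (b^9/630)^(−1), substitute and integrate.
In terms of t = ξ/b (A² and the length scale cancel between numerator and denominator), P = [∫_{1/12}^{3/4} t^4·(1 - t)^4 dt] / [∫_{0}^{1} t^4·(1 - t)^4 dt].
An antiderivative of t^4·(1 - t)^4 is t^5·(70·t^4 - 315·t^3 + 540·t^2 - 420·t + 126)/630; evaluating from 1/12 to 3/4 gives ≈ 0.0015090, while the full integral is 1/630.
This works out to P = 0.9507.

P ≈ 0.951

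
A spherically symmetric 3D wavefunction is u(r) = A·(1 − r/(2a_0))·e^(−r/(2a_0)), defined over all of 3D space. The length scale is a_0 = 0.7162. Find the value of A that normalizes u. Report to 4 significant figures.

A ≈ 0.3291

Require ∫ |u|² 4πr² dr = 1 over the whole domain.
With ∫₀^∞ r^4 e^(−αr) dr = 4!/α^5, ∫|u|² 4πr² dr = A²·(8·π·a_0^3).
So A² = (8·π·a_0^3)^(−1).
With a_0 = 0.7162: A² = 0.10831 and A = 0.32910.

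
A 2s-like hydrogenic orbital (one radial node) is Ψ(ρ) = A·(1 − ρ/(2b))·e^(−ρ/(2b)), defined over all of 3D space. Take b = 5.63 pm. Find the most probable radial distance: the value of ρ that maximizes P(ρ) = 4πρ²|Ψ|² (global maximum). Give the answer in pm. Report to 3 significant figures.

ρ ≈ 29.5 pm

Set d/dρ [P(ρ) = 4πρ²|Ψ|²] = 0 and solve for ρ > 0.
This gives ρ = b·(√(5) + 3).
With b = 5.63, the most probable radial distance is 29.48 pm.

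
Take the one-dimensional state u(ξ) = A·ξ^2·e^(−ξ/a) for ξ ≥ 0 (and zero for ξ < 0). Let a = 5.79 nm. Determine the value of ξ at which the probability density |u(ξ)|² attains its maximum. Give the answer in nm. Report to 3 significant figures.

Differentiate |u(ξ)|² with respect to ξ and set to zero.
Solving yields ξ = 2·a.
With a = 5.79, the most probable position is 11.58 nm.

ξ ≈ 11.6 nm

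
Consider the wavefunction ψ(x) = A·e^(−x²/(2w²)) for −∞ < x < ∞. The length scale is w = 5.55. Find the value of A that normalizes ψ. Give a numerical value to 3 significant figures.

The normalization condition is ∫|ψ|² dx = 1 from −∞ to ∞.
Differentiating ∫e^(−αx²) dx = √(π/α) under α to get the higher moments, the integral (without the A² prefactor) comes out to √(π)·w.
Substituting w = 5.55 gives A² = 0.1017, so A = 0.3188.

A ≈ 0.319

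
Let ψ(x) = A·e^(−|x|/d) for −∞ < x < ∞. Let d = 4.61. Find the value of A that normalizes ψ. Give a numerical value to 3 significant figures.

A ≈ 0.466

The normalization condition is ∫|ψ|² dx = 1 from −∞ to ∞.
With ∫₀^∞ x^0 e^(−αx) dx = 0!/α^1, the integral (without the A² prefactor) comes out to d.
So A² = (d)^(−1).
Substituting d = 4.61 gives A² = 0.2169, so A = 0.4657.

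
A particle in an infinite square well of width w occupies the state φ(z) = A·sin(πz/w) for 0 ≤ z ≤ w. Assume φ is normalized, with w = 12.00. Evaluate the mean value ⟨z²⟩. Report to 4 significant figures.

⟨z²⟩ = ∫ z^2 |φ|² dz over the full domain.
With ∫₀^w sin²(nπz/w) dz = w/2, evaluating both integrals, ⟨z²⟩ = -w^2/(2·π^2) + w^2/3.
With w = 12.00, ⟨z^2⟩ = 40.705.

⟨z^2⟩ ≈ 40.70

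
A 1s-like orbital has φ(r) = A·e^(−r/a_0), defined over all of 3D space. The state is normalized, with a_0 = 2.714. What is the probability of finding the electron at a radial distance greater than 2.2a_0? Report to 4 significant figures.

Integrate the radial probability density 4πr²|φ|² over r > 2.2a_0.
The full normalization integral is A²·[π·a_0^3] = 1, fixing A².
Let u = r/a_0; then A², 4π and the length scale all cancel, so P = ∫_{2.2}^{∞} u^2·e^(-2·u) du ÷ ∫_{0}^{∞} u^2·e^(-2·u) du.
An antiderivative of u^2·e^(-2·u) is -(2·u^2 + 2·u + 1)·e^(-2·u)/4; evaluating from 2.2 to ∞ gives 377·e^(-22/5)/100, while the full integral is 1/4.
This evaluates to P = 0.18514.

P ≈ 0.1851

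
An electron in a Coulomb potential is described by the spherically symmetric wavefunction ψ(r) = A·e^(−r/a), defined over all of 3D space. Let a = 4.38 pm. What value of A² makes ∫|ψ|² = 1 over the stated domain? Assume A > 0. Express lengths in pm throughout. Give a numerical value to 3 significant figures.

We need A² ∫|f|² 4πr² dr = 1, taking the integral from 0 to ∞.
In 3D with spherical symmetry the volume element is 4πr² dr.
Recall ∫₀^∞ r^m e^(−r/β) dr = m!·β^(m+1), the integral (without the A² prefactor) comes out to π·a^3.
Hence A² = 1/[π·a^3].
With a = 4.38: A² = 0.003788 and A = 0.06155.

A^2 ≈ 0.00379 pm^(-3)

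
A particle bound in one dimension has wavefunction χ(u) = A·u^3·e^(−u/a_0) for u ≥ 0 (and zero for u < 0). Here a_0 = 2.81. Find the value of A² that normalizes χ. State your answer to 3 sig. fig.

Normalization requires ∫|χ|² du = 1, integrated from 0 to ∞.
∫|χ|² du = A²·(45·a_0^7/8).
Setting this equal to 1 gives A² = 1/(45·a_0^7/8).
Substituting a_0 = 2.81 gives A² = 0.0001285, so A = 0.01134.

A^2 ≈ 0.000129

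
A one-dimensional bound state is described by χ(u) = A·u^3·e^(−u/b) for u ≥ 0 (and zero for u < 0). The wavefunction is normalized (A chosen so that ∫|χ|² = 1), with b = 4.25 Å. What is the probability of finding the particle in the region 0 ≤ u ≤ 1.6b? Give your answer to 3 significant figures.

|χ|² is the probability density, so P = ∫_{0}^{1.6b} |χ|² du.
With A² fixed by ∫|χ|² = 1, i.e. A² = (45·b^7/8)^(−1), substitute and integrate.
In terms of t = u/b (A² and the length scale cancel between numerator and denominator), P = [∫_{0}^{1.6} t^6·e^(-2·t) dt] / [∫_{0}^{∞} t^6·e^(-2·t) dt].
An antiderivative of t^6·e^(-2·t) is -(4·t^6 + 12·t^5 + 30·t^4 + 60·t^3 + 90·t^2 + 90·t + 45)·e^(-2·t)/8; evaluating from 0 to 1.6 gives ≈ 0.25098, while the full integral is 45/8.
The result is P = 0.04462.

P ≈ 0.0446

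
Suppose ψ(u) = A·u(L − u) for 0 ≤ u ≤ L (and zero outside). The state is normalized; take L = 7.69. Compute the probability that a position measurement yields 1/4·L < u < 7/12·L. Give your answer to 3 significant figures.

P ≈ 0.550

P = ∫_{1/4·L}^{7/12·L} |ψ(u)|² du.
The normalization integral ∫|ψ|²du over the whole domain equals L^5/30·A², and A² cancels in the ratio.
Substituting t = u/L, A² and the length scale cancel in the ratio: P = ∫_{1/4}^{7/12} t^2·(1 - t)^2 dt / ∫_{0}^{1} t^2·(1 - t)^2 dt.
An antiderivative of t^2·(1 - t)^2 is t^3·(6·t^2 - 15·t + 10)/30; evaluating from 1/4 to 7/12 gives ≈ 0.018329, while the full integral is 1/30.
Taking the ratio, P = 0.5499.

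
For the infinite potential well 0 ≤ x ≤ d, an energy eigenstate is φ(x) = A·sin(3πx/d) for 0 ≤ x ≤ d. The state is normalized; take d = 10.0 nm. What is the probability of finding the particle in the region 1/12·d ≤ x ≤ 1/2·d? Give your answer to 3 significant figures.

|φ|² is the probability density, so P = ∫_{1/12·d}^{1/2·d} |φ|² dx.
With A² fixed by ∫|φ|² = 1, i.e. A² = (d/2)^(−1), substitute and integrate.
In terms of u = x/d (A² and the length scale cancel between numerator and denominator), P = [∫_{1/12}^{1/2} sin(3·π·u)^2 du] / [∫_{0}^{1} sin(3·π·u)^2 du].
Using ∫ sin(3·π·u)^2 du = u/2 - sin(6·π·u)/(12·π), the numerator is 1/(12·π) + 5/24 and the denominator is 1/2.
Taking the ratio, P = (2 + 5·π)/(12·π).

P ≈ 0.470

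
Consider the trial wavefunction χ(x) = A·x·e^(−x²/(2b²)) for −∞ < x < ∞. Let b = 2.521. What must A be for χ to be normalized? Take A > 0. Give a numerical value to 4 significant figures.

We need A² ∫|f|² dx = 1, taking the integral from −∞ to ∞.
The integral (without the A² prefactor) comes out to √(π)·b^3/2.
So A² = (√(π)·b^3/2)^(−1).
Plugging in b = 2.521 yields A = 0.26538.

A ≈ 0.2654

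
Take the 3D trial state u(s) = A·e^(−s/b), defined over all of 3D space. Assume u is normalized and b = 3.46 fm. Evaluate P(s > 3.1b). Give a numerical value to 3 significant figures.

P = ∫ |u|² 4πs² ds over s > 3.1b.
The full normalization integral is A²·[π·b^3] = 1, fixing A².
In terms of t = s/b (A², 4π and the length scale all cancel between numerator and denominator), P = [∫_{3.1}^{∞} t^2·e^(-2·t) dt] / [∫_{0}^{∞} t^2·e^(-2·t) dt].
Using ∫ t^2·e^(-2·t) dt = -(2·t^2 + 2·t + 1)·e^(-2·t)/4, the numerator is 1321·e^(-31/5)/200 and the denominator is 1/4.
This evaluates to P = 0.05362.

P ≈ 0.0536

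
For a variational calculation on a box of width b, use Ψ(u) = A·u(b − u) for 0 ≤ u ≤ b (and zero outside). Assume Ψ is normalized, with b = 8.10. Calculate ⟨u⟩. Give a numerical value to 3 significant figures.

By definition ⟨u⟩ = ∫ u |Ψ(u)|² du.
Expanding the polynomial and integrating term by term, since the A² factors cancel between numerator and denominator, ⟨u⟩ = b/2.
With b = 8.10, ⟨u⟩ = 4.050.

⟨u⟩ ≈ 4.05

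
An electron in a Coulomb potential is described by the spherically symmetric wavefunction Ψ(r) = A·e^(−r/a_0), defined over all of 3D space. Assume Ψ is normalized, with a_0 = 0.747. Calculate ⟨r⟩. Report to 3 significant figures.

⟨r⟩ ≈ 1.12

By definition ⟨r⟩ = ∫ r |Ψ(r)|² 4πr² dr.
The ratio of the moment integral to the normalization integral gives ⟨r⟩ = 3·a_0/2.
With a_0 = 0.747, ⟨r⟩ = 1.121.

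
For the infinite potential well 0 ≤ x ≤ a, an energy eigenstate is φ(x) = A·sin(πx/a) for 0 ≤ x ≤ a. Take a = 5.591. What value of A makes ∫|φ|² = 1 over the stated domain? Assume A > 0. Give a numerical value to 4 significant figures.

The normalization condition is ∫|φ|² dx = 1 from 0 to a.
Using sin²θ = (1 − cos 2θ)/2, the integral (without the A² prefactor) comes out to a/2.
With a = 5.591: A² = 0.35772 and A = 0.59810.

A ≈ 0.5981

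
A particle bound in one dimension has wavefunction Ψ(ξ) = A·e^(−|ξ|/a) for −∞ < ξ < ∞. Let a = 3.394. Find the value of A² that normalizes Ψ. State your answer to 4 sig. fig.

The normalization condition is ∫|Ψ|² dξ = 1 from −∞ to ∞.
With Ψ = A·e^(−|ξ|/a), the integral evaluates to A²·[a].
Setting this equal to 1 gives A² = 1/(a).
Substituting a = 3.394 gives A² = 0.29464, so A = 0.54281.

A^2 ≈ 0.2946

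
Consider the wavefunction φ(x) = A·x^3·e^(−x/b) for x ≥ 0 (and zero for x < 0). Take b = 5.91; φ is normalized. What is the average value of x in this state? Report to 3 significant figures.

⟨x⟩ ≈ 20.7

⟨x⟩ = ∫ x |φ|² dx over the full domain.
Using ∫₀^∞ xⁿ e^(−αx) dx = n!/αⁿ⁺¹, evaluating both integrals, ⟨x⟩ = 7·b/2.
Putting b = 5.91 gives 20.69.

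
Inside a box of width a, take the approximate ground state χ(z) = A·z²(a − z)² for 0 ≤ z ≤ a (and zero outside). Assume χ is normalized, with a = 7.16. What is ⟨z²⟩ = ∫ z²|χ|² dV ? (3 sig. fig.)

By definition ⟨z²⟩ = ∫ z^2 |χ(z)|² dz.
Evaluating both integrals, ⟨z²⟩ = 3·a^2/11.
With a = 7.16, ⟨z^2⟩ = 13.98.

⟨z^2⟩ ≈ 14.0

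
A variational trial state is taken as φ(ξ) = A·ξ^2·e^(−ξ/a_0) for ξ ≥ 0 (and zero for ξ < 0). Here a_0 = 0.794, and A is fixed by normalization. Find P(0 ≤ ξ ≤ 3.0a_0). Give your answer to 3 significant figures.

P = ∫_{0}^{3.0a_0} |φ(ξ)|² dξ.
The normalization integral ∫|φ|²dξ over the whole domain equals 3·a_0^5/4·A², and A² cancels in the ratio.
Let u = ξ/a_0; then A² and the length scale cancel, so P = ∫_{0}^{3.0} u^4·e^(-2·u) du ÷ ∫_{0}^{∞} u^4·e^(-2·u) du.
Using ∫ u^4·e^(-2·u) du = -(u^4/2 + u^3 + 3·u^2/2 + 3·u/2 + 3/4)·e^(-2·u), the numerator is 3/4 - 345·e^(-6)/4 and the denominator is 3/4.
The result is P = 0.7149.

P ≈ 0.715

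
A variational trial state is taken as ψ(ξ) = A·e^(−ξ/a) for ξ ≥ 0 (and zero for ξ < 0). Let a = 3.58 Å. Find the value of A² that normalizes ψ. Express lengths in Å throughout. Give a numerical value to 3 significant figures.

We need A² ∫|f|² dξ = 1, taking the integral from 0 to ∞.
Using ∫₀^∞ ξⁿ e^(−αξ) dξ = n!/αⁿ⁺¹, carrying out the integral gives A² · a/2.
Setting this equal to 1 gives A² = 1/(a/2).
With a = 3.58: A² = 0.5587 and A = 0.7474.

A^2 ≈ 0.559 Å^(-1)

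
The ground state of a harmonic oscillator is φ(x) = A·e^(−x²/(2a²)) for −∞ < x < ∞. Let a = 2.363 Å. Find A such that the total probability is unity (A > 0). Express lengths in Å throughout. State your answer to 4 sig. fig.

A ≈ 0.4886 Å^(-1/2)

We need A² ∫|f|² dx = 1, taking the integral from −∞ to ∞.
The integral (without the A² prefactor) comes out to √(π)·a.
Setting this equal to 1 gives A² = 1/(√(π)·a).
Plugging in a = 2.363 yields A = 0.48863.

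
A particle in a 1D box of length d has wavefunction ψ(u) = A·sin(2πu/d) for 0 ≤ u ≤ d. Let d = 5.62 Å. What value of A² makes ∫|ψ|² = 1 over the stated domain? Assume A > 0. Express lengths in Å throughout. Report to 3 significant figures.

Normalization requires ∫|ψ|² du = 1, integrated from 0 to d.
With ∫₀^d sin²(nπu/d) du = d/2, with ψ = A·sin(2πu/d), the integral evaluates to A²·[d/2].
So A² = (d/2)^(−1).
Substituting d = 5.62 gives A² = 0.3559, so A = 0.5965.

A^2 ≈ 0.356 Å^(-1)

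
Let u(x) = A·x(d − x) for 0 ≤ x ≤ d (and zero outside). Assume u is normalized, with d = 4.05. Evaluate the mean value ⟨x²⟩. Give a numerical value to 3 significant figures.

By definition ⟨x²⟩ = ∫ x^2 |u(x)|² dx.
Expanding the polynomial and integrating term by term, since the A² factors cancel between numerator and denominator, ⟨x²⟩ = 2·d^2/7.
With d = 4.05, ⟨x^2⟩ = 4.686.

⟨x^2⟩ ≈ 4.69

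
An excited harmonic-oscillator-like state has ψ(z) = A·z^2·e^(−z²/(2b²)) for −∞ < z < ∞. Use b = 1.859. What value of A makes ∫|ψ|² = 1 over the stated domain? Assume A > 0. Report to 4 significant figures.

A ≈ 0.1841

We need A² ∫|f|² dz = 1, taking the integral from −∞ to ∞.
Using the Gaussian integral ∫_{−∞}^{∞} e^(−αz²) dz = √(π/α), with ψ = A·z^2·e^(−z²/(2b²)), the integral evaluates to A²·[3·√(π)·b^5/4].
So A² = (3·√(π)·b^5/4)^(−1).
With b = 1.859: A² = 0.033882 and A = 0.18407.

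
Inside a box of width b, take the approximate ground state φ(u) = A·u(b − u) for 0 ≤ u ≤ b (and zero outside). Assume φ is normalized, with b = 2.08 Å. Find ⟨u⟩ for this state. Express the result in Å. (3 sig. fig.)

⟨u⟩ ≈ 1.04 Å

The expectation value is the |φ|²-weighted average of u: ∫ u|φ|² du.
Evaluating both integrals, ⟨u⟩ = b/2.
Putting b = 2.08 gives 1.040.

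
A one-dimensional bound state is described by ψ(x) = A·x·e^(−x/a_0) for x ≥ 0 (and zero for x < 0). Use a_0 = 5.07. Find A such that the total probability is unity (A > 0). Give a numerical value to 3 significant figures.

We need A² ∫|f|² dx = 1, taking the integral from 0 to ∞.
With ψ = A·x·e^(−x/a_0), the integral evaluates to A²·[a_0^3/4].
Hence A² = 1/[a_0^3/4].
Substituting a_0 = 5.07 gives A² = 0.03069, so A = 0.1752.

A ≈ 0.175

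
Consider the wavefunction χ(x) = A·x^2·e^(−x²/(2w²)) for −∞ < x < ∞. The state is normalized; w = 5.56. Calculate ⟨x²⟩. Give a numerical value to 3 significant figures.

By definition ⟨x²⟩ = ∫ x^2 |χ(x)|² dx.
Evaluating both integrals, ⟨x²⟩ = 5·w^2/2.
With w = 5.56, ⟨x^2⟩ = 77.28.

⟨x^2⟩ ≈ 77.3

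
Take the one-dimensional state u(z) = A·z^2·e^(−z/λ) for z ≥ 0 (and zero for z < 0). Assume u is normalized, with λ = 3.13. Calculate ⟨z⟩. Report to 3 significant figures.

By definition ⟨z⟩ = ∫ z |u(z)|² dz.
Using ∫₀^∞ zⁿ e^(−αz) dz = n!/αⁿ⁺¹, since the A² factors cancel between numerator and denominator, ⟨z⟩ = 5·λ/2.
Putting λ = 3.13 gives 7.825.

⟨z⟩ ≈ 7.83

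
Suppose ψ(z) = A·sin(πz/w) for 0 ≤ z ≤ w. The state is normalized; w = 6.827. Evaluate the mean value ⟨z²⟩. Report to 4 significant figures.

The expectation value is the |ψ|²-weighted average of z^2: ∫ z^2|ψ|² dz.
With ∫₀^w sin²(nπz/w) dz = w/2, evaluating both integrals, ⟨z²⟩ = -w^2/(2·π^2) + w^2/3.
With w = 6.827, ⟨z^2⟩ = 13.175.

⟨z^2⟩ ≈ 13.17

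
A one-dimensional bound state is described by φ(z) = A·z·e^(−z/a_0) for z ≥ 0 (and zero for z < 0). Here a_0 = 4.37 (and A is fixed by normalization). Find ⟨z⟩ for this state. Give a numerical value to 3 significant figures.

The expectation value is the |φ|²-weighted average of z: ∫ z|φ|² dz.
Recall ∫₀^∞ z^m e^(−z/β) dz = m!·β^(m+1), evaluating both integrals, ⟨z⟩ = 3·a_0/2.
Putting a_0 = 4.37 gives 6.555.

⟨z⟩ ≈ 6.56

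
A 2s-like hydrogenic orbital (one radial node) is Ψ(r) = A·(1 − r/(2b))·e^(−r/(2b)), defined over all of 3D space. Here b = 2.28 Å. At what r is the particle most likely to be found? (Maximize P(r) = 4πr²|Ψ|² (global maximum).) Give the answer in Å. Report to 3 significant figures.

Set d/dr [P(r) = 4πr²|Ψ|²] = 0 and solve for r > 0.
Solving yields r = b·(√(5) + 3).
With b = 2.28, the most probable radial distance is 11.94 Å.

r ≈ 11.9 Å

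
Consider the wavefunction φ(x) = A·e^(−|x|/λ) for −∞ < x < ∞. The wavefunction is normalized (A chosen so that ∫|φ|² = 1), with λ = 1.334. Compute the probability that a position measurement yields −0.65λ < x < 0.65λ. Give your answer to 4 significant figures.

|φ|² is the probability density, so P = ∫_{−0.65λ}^{0.65λ} |φ|² dx.
Since A² = 1/(λ), this is the region integral divided by the full normalization integral.
By symmetry take twice the x ≥ 0 contribution in numerator and denominator; the 2's cancel. Let u = x/λ; then A² and the length scale cancel, so P = ∫_{0}^{0.65} e^(-2·u) du ÷ ∫_{0}^{∞} e^(-2·u) du.
Using ∫ e^(-2·u) du = -e^(-2·u)/2, the numerator is 1/2 - e^(-13/10)/2 and the denominator is 1/2.
Taking the ratio, P = 0.72747.

P ≈ 0.7275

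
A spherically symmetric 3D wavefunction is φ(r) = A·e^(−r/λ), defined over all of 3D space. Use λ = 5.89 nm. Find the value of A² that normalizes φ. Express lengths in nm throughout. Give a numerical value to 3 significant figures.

A^2 ≈ 0.00156 nm^(-3)

The normalization condition is ∫|φ|² 4πr² dr = 1 from 0 to ∞.
Recall ∫₀^∞ r^m e^(−r/β) dr = m!·β^(m+1), carrying out the integral gives A² · π·λ^3.
So A² = (π·λ^3)^(−1).
Plugging in λ = 5.89 yields A = 0.03947.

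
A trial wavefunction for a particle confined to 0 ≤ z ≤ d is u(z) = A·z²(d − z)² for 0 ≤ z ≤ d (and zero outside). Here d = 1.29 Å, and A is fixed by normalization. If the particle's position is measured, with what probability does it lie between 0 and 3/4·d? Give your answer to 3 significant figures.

P ≈ 0.951

P = ∫_{0}^{3/4·d} |u(z)|² dz.
Since A² = 1/(d^9/630), this is the region integral divided by the full normalization integral.
Substituting t = z/d, A² and the length scale cancel in the ratio: P = ∫_{0}^{3/4} t^4·(1 - t)^4 dt / ∫_{0}^{1} t^4·(1 - t)^4 dt.
Using ∫ t^4·(1 - t)^4 dt = t^5·(70·t^4 - 315·t^3 + 540·t^2 - 420·t + 126)/630, the numerator is ≈ 0.0015096 and the denominator is 1/630.
Taking the ratio, P = 0.9511.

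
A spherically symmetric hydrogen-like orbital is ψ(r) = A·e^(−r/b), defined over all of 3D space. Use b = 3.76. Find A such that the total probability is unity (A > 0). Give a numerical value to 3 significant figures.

A ≈ 0.0774

Require ∫ |ψ|² 4πr² dr = 1 over the whole domain.
In 3D with spherical symmetry the volume element is 4πr² dr.
Using ∫₀^∞ rⁿ e^(−αr) dr = n!/αⁿ⁺¹, carrying out the integral gives A² · π·b^3.
Setting this equal to 1 gives A² = 1/(π·b^3).
With b = 3.76: A² = 0.005988 and A = 0.07738.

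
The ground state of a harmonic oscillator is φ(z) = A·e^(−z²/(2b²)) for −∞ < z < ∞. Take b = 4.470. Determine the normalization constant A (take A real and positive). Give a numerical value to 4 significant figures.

The normalization condition is ∫|φ|² dz = 1 from −∞ to ∞.
The integral (without the A² prefactor) comes out to √(π)·b.
So A² = (√(π)·b)^(−1).
Substituting b = 4.470 gives A² = 0.12622, so A = 0.35527.

A ≈ 0.3553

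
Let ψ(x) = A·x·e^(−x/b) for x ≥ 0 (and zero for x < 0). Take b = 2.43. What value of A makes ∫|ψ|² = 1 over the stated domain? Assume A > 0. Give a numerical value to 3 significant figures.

A ≈ 0.528

Require ∫ |ψ|² dx = 1 over the whole domain.
With ψ = A·x·e^(−x/b), the integral evaluates to A²·[b^3/4].
So A² = (b^3/4)^(−1).
Plugging in b = 2.43 yields A = 0.5280.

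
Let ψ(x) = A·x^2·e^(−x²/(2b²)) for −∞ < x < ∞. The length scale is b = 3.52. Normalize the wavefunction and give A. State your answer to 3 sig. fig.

A ≈ 0.0373

The normalization condition is ∫|ψ|² dx = 1 from −∞ to ∞.
∫|ψ|² dx = A²·(3·√(π)·b^5/4).
So A² = (3·√(π)·b^5/4)^(−1).
Plugging in b = 3.52 yields A = 0.03731.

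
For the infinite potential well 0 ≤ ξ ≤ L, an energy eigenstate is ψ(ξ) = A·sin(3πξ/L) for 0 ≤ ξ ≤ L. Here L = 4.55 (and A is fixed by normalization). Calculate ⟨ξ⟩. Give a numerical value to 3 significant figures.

By definition ⟨ξ⟩ = ∫ ξ |ψ(ξ)|² dξ.
With ∫₀^L sin²(nπξ/L) dξ = L/2, since the A² factors cancel between numerator and denominator, ⟨ξ⟩ = L/2.
With L = 4.55, ⟨ξ⟩ = 2.275.

⟨ξ⟩ ≈ 2.28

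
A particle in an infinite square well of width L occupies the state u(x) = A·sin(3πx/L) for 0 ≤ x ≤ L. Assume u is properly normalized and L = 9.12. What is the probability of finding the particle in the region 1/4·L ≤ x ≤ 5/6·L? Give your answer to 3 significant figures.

The probability is P = ∫ |u|² dx over [1/4·L, 5/6·L].
Since A² = 1/(L/2), this is the region integral divided by the full normalization integral.
Let t = x/L; then A² and the length scale cancel, so P = ∫_{1/4}^{5/6} sin(3·π·t)^2 dt ÷ ∫_{0}^{1} sin(3·π·t)^2 dt.
With ∫ sin(3·π·t)^2 dt = t/2 - sin(6·π·t)/(12·π) + C, the region integral is 7/24 - 1/(12·π) and the full one is 1/2.
The result is P = (-2 + 7·π)/(12·π).

P ≈ 0.530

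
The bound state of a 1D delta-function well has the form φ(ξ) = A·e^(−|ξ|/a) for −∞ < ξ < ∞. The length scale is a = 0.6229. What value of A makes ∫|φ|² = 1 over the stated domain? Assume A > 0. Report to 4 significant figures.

Require ∫ |φ|² dξ = 1 over the whole domain.
Using ∫₀^∞ ξⁿ e^(−αξ) dξ = n!/αⁿ⁺¹, with φ = A·e^(−|ξ|/a), the integral evaluates to A²·[a].
Plugging in a = 0.6229 yields A = 1.2670.

A ≈ 1.267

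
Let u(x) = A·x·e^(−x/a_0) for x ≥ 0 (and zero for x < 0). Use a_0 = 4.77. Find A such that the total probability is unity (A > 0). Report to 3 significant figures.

The normalization condition is ∫|u|² dx = 1 from 0 to ∞.
Recall ∫₀^∞ x^m e^(−x/β) dx = m!·β^(m+1), with u = A·x·e^(−x/a_0), the integral evaluates to A²·[a_0^3/4].
Hence A² = 1/[a_0^3/4].
Plugging in a_0 = 4.77 yields A = 0.1920.

A ≈ 0.192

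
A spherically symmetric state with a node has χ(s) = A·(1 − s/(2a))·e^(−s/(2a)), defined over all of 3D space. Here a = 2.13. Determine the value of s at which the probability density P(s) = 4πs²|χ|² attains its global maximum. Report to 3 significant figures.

Differentiate P(s) = 4πs²|χ|² with respect to s and set to zero.
Solving yields s = a·(√(5) + 3).
With a = 2.13, the most probable radial distance is 11.15.

s ≈ 11.2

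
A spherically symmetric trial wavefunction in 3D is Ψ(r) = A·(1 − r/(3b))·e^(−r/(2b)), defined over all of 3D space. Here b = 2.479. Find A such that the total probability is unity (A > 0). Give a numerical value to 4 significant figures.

We need A² ∫|f|² 4πr² dr = 1, taking the integral from 0 to ∞.
In 3D with spherical symmetry the volume element is 4πr² dr.
With ∫₀^∞ r^4 e^(−αr) dr = 4!/α^5, ∫|Ψ|² 4πr² dr = A²·(8·π·b^3/3).
Plugging in b = 2.479 yields A = 0.088517.

A ≈ 0.08852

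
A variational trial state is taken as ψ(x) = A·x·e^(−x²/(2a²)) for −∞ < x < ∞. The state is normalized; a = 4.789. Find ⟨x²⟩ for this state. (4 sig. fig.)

⟨x^2⟩ ≈ 34.40

The expectation value is the |ψ|²-weighted average of x^2: ∫ x^2|ψ|² dx.
Evaluating both integrals, ⟨x²⟩ = 3·a^2/2.
With a = 4.789, ⟨x^2⟩ = 34.402.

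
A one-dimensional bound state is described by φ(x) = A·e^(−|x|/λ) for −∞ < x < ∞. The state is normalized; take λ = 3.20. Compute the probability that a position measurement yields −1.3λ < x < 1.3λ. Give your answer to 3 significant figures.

P ≈ 0.926

|φ|² is the probability density, so P = ∫_{−1.3λ}^{1.3λ} |φ|² dx.
With A² fixed by ∫|φ|² = 1, i.e. A² = (λ)^(−1), substitute and integrate.
By symmetry take twice the x ≥ 0 contribution in numerator and denominator; the 2's cancel. In terms of u = x/λ (A² and the length scale cancel between numerator and denominator), P = [∫_{0}^{1.3} e^(-2·u) du] / [∫_{0}^{∞} e^(-2·u) du].
Using ∫ e^(-2·u) du = -e^(-2·u)/2, the numerator is 1/2 - e^(-13/5)/2 and the denominator is 1/2.
Evaluating gives P = 0.9257.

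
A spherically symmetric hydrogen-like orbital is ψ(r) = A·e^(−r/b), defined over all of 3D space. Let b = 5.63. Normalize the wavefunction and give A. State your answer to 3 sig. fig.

A ≈ 0.0422

The normalization condition is ∫|ψ|² 4πr² dr = 1 from 0 to ∞.
In 3D with spherical symmetry the volume element is 4πr² dr.
Recall ∫₀^∞ r^m e^(−r/β) dr = m!·β^(m+1), with ψ = A·e^(−r/b), the integral evaluates to A²·[π·b^3].
Substituting b = 5.63 gives A² = 0.001784, so A = 0.04223.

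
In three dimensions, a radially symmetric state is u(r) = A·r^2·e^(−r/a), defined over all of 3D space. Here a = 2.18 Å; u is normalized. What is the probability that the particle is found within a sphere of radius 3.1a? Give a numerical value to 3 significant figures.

P ≈ 0.426

P = ∫ |u|² 4πr² dr over r ≤ 3.1a.
The full normalization integral is A²·[45·π·a^7/2] = 1, fixing A².
Let t = r/a; then A², 4π and the length scale all cancel, so P = ∫_{0}^{3.1} t^6·e^(-2·t) dt ÷ ∫_{0}^{∞} t^6·e^(-2·t) dt.
With ∫ t^6·e^(-2·t) dt = -(4·t^6 + 12·t^5 + 30·t^4 + 60·t^3 + 90·t^2 + 90·t + 45)·e^(-2·t)/8 + C, the region integral is ≈ 2.3951 and the full one is 45/8.
Taking the ratio yields P = 0.4258.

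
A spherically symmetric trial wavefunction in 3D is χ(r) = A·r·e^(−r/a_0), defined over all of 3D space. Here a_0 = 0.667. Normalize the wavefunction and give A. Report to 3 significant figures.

We need A² ∫|f|² 4πr² dr = 1, taking the integral from 0 to ∞.
Using ∫₀^∞ rⁿ e^(−αr) dr = n!/αⁿ⁺¹, the integral (without the A² prefactor) comes out to 3·π·a_0^5.
Setting this equal to 1 gives A² = 1/(3·π·a_0^5).
Substituting a_0 = 0.667 gives A² = 0.8037, so A = 0.8965.

A ≈ 0.896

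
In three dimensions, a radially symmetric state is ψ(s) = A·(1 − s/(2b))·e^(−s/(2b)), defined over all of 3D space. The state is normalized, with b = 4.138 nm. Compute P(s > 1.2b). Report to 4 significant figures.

Integrate the radial probability density 4πs²|ψ|² over s > 1.2b.
The full normalization integral is A²·[8·π·b^3] = 1, fixing A².
Substituting u = s/b, A², 4π and the length scale all cancel in the ratio: P = ∫_{1.2}^{∞} u^2·(1 - u/2)^2·e^(-u) du / ∫_{0}^{∞} u^2·(1 - u/2)^2·e^(-u) du.
Using ∫ u^2·(1 - u/2)^2·e^(-u) du = -(u^4/4 + u^2 + 2·u + 2)·e^(-u), the numerator is 3974·e^(-6/5)/625 and the denominator is 2.
The region integral divided by the full integral gives P = 0.95756.

P ≈ 0.9576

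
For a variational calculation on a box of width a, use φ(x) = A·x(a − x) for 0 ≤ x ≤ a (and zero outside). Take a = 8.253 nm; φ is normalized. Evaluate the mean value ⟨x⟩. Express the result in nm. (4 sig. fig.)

By definition ⟨x⟩ = ∫ x |φ(x)|² dx.
Since the A² factors cancel between numerator and denominator, ⟨x⟩ = a/2.
Putting a = 8.253 gives 4.1265.

⟨x⟩ ≈ 4.127 nm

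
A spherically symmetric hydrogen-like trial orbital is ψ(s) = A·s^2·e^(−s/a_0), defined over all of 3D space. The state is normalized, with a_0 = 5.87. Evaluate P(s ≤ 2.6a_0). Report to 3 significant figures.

P ≈ 0.268

P = ∫ |ψ|² 4πs² ds over s ≤ 2.6a_0.
The full normalization integral is A²·[45·π·a_0^7/2] = 1, fixing A².
Substituting u = s/a_0, A², 4π and the length scale all cancel in the ratio: P = ∫_{0}^{2.6} u^6·e^(-2·u) du / ∫_{0}^{∞} u^6·e^(-2·u) du.
With ∫ u^6·e^(-2·u) du = -(4·u^6 + 12·u^5 + 30·u^4 + 60·u^3 + 90·u^2 + 90·u + 45)·e^(-2·u)/8 + C, the region integral is ≈ 1.5053 and the full one is 45/8.
This evaluates to P = 0.2676.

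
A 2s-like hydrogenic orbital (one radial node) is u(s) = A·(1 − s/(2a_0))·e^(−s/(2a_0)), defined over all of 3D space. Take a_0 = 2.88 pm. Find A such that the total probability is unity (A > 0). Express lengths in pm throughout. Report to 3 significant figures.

The normalization condition is ∫|u|² 4πs² ds = 1 from 0 to ∞.
(Spherical symmetry: dV = 4πs² ds.)
Recall ∫₀^∞ s^m e^(−s/β) ds = m!·β^(m+1), with u = A·(1 − s/(2a_0))·e^(−s/(2a_0)), the integral evaluates to A²·[8·π·a_0^3].
Hence A² = 1/[8·π·a_0^3].
Plugging in a_0 = 2.88 yields A = 0.04081.

A ≈ 0.0408 pm^(-3/2)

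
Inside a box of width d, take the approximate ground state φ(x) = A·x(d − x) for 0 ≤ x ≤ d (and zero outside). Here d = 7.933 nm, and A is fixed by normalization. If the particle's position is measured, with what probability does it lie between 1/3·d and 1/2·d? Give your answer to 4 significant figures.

P ≈ 0.2901

|φ|² is the probability density, so P = ∫_{1/3·d}^{1/2·d} |φ|² dx.
Since A² = 1/(d^5/30), this is the region integral divided by the full normalization integral.
Substituting u = x/d, A² and the length scale cancel in the ratio: P = ∫_{1/3}^{1/2} u^2·(1 - u)^2 du / ∫_{0}^{1} u^2·(1 - u)^2 du.
With ∫ u^2·(1 - u)^2 du = u^3·(6·u^2 - 15·u + 10)/30 + C, the region integral is 47/4860 and the full one is 1/30.
This works out to P = 47/162.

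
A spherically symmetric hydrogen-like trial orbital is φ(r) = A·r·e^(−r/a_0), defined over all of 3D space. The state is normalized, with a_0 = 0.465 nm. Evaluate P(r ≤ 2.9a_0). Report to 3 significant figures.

With dV = 4πr²dr, the probability is ∫|φ|² dV over r ≤ 2.9a_0.
The full normalization integral is A²·[3·π·a_0^5] = 1, fixing A².
Substituting u = r/a_0, A², 4π and the length scale all cancel in the ratio: P = ∫_{0}^{2.9} u^4·e^(-2·u) du / ∫_{0}^{∞} u^4·e^(-2·u) du.
Using ∫ u^4·e^(-2·u) du = -(u^4/2 + u^3 + 3·u^2/2 + 3·u/2 + 3/4)·e^(-2·u), the numerator is ≈ 0.51546 and the denominator is 3/4.
The region integral divided by the full integral gives P = 0.6873.

P ≈ 0.687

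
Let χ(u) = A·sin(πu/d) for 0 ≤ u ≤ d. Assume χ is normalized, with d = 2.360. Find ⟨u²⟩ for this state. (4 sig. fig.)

⟨u^2⟩ ≈ 1.574

By definition ⟨u²⟩ = ∫ u^2 |χ(u)|² du.
Since the A² factors cancel between numerator and denominator, ⟨u²⟩ = -d^2/(2·π^2) + d^2/3.
With d = 2.360, ⟨u^2⟩ = 1.5744.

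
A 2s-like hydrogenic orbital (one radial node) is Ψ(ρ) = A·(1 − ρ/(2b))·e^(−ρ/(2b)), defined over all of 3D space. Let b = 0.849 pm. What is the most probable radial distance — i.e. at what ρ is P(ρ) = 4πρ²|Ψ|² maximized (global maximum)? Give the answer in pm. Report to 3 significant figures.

Differentiate P(ρ) = 4πρ²|Ψ|² with respect to ρ and set to zero.
This gives ρ = b·(√(5) + 3).
With b = 0.849, the most probable radial distance is 4.445 pm.

ρ ≈ 4.45 pm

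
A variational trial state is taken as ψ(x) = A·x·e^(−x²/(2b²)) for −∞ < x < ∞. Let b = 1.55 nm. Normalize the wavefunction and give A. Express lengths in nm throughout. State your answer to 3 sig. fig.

Normalization requires ∫|ψ|² dx = 1, integrated from −∞ to ∞.
The integral (without the A² prefactor) comes out to √(π)·b^3/2.
Hence A² = 1/[√(π)·b^3/2].
Plugging in b = 1.55 yields A = 0.5505.

A ≈ 0.550 nm^(-3/2)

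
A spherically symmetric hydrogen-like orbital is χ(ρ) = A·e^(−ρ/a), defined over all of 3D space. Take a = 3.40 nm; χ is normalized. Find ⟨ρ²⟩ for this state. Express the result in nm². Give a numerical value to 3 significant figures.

The expectation value is the |χ|²-weighted average of ρ^2: ∫ ρ^2|χ|² 4πρ² dρ.
Evaluating both integrals, ⟨ρ²⟩ = 3·a^2.
With a = 3.40, ⟨ρ^2⟩ = 34.68.

⟨ρ^2⟩ ≈ 34.7 nm^2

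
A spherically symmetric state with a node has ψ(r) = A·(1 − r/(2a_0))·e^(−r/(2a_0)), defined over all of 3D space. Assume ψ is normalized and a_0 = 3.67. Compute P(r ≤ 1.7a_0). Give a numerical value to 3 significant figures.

P ≈ 0.0521

Integrate the radial probability density 4πr²|ψ|² over r ≤ 1.7a_0.
A² is fixed by ∫₀^∞ 4πr²|ψ|² dr = 1, i.e. A² = (8·π·a_0^3)^(−1).
Let u = r/a_0; then A², 4π and the length scale all cancel, so P = ∫_{0}^{1.7} u^2·(1 - u/2)^2·e^(-u) du ÷ ∫_{0}^{∞} u^2·(1 - u/2)^2·e^(-u) du.
With ∫ u^2·(1 - u/2)^2·e^(-u) du = -(u^4/4 + u^2 + 2·u + 2)·e^(-u) + C, the region integral is ≈ 0.10411 and the full one is 2.
Taking the ratio yields P = 0.05205.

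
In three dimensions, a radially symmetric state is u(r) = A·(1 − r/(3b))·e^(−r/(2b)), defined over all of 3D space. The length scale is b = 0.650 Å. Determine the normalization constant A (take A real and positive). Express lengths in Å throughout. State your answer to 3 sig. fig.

A ≈ 0.659 Å^(-3/2)

We need A² ∫|f|² 4πr² dr = 1, taking the integral from 0 to ∞.
The angular integral contributes 4π, leaving ∫₀^∞ r²|u|² dr.
Recall ∫₀^∞ r^m e^(−r/β) dr = m!·β^(m+1), ∫|u|² 4πr² dr = A²·(8·π·b^3/3).
With b = 0.650: A² = 0.4347 and A = 0.6593.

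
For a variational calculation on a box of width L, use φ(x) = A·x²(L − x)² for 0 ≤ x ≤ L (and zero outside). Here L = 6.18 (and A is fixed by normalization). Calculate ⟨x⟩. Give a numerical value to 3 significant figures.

The expectation value is the |φ|²-weighted average of x: ∫ x|φ|² dx.
Expanding the polynomial and integrating term by term, the ratio of the moment integral to the normalization integral gives ⟨x⟩ = L/2.
Putting L = 6.18 gives 3.090.

⟨x⟩ ≈ 3.09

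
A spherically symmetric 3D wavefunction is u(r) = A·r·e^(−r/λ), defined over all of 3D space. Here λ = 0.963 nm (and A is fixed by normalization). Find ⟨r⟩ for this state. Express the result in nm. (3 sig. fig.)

By definition ⟨r⟩ = ∫ r |u(r)|² 4πr² dr.
Recall ∫₀^∞ r^m e^(−r/β) dr = m!·β^(m+1), since the A² factors cancel between numerator and denominator, ⟨r⟩ = 5·λ/2.
With λ = 0.963, ⟨r⟩ = 2.408.

⟨r⟩ ≈ 2.41 nm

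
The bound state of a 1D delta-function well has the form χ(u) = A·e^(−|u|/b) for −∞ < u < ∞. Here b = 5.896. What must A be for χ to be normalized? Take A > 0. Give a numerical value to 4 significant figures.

A ≈ 0.4118

We need A² ∫|f|² du = 1, taking the integral from −∞ to ∞.
Using ∫₀^∞ uⁿ e^(−αu) du = n!/αⁿ⁺¹, with χ = A·e^(−|u|/b), the integral evaluates to A²·[b].
Hence A² = 1/[b].
Plugging in b = 5.896 yields A = 0.41183.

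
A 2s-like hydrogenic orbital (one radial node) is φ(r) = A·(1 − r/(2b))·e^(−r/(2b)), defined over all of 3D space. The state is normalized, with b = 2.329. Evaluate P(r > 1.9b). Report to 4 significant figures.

P ≈ 0.9474

P = ∫ |φ|² 4πr² dr over r > 1.9b.
The full normalization integral is A²·[8·π·b^3] = 1, fixing A².
In terms of u = r/b (A², 4π and the length scale all cancel between numerator and denominator), P = [∫_{1.9}^{∞} u^2·(1 - u/2)^2·e^(-u) du] / [∫_{0}^{∞} u^2·(1 - u/2)^2·e^(-u) du].
Using ∫ u^2·(1 - u/2)^2·e^(-u) du = -(u^4/4 + u^2 + 2·u + 2)·e^(-u), the numerator is ≈ 1.89474 and the denominator is 2.
Taking the ratio yields P = 0.94737.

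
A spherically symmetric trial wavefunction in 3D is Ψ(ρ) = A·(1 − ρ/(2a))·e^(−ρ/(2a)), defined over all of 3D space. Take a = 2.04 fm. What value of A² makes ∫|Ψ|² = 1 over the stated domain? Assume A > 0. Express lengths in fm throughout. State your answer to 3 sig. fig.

A^2 ≈ 0.00469 fm^(-3)

Normalization requires ∫|Ψ|² 4πρ² dρ = 1, integrated from 0 to ∞.
The angular integral contributes 4π, leaving ∫₀^∞ ρ²|Ψ|² dρ.
With ∫₀^∞ ρ^4 e^(−αρ) dρ = 4!/α^5, ∫|Ψ|² 4πρ² dρ = A²·(8·π·a^3).
Setting this equal to 1 gives A² = 1/(8·π·a^3).
Plugging in a = 2.04 yields A = 0.06846.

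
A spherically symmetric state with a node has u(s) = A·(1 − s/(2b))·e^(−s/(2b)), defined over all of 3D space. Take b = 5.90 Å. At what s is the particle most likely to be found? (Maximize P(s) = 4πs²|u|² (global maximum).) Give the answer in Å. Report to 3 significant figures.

Set d/ds [P(s) = 4πs²|u|²] = 0 and solve for s > 0.
Solving yields s = b·(√(5) + 3).
With b = 5.90, the most probable radial distance is 30.89 Å.

s ≈ 30.9 Å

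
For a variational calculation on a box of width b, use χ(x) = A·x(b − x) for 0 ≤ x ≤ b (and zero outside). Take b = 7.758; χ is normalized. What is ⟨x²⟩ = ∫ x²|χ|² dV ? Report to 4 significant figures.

⟨x^2⟩ ≈ 17.20

⟨x²⟩ = ∫ x^2 |χ|² dx over the full domain.
Expanding the polynomial and integrating term by term, the ratio of the moment integral to the normalization integral gives ⟨x²⟩ = 2·b^2/7.
Putting b = 7.758 gives 17.196.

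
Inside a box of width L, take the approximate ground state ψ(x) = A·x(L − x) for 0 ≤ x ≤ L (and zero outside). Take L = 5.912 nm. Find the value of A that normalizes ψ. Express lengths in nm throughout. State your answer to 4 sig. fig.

A ≈ 0.06445 nm^(-5/2)

We need A² ∫|f|² dx = 1, taking the integral from 0 to L.
Expanding the polynomial and integrating term by term, ∫|ψ|² dx = A²·(L^5/30).
Hence A² = 1/[L^5/30].
Substituting L = 5.912 gives A² = 0.0041538, so A = 0.064450.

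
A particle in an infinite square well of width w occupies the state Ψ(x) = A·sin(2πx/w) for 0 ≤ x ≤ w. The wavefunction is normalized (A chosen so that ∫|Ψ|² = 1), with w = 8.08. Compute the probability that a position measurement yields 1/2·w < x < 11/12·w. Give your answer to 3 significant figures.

The probability is P = ∫ |Ψ|² dx over [1/2·w, 11/12·w].
Since A² = 1/(w/2), this is the region integral divided by the full normalization integral.
Substituting u = x/w, A² and the length scale cancel in the ratio: P = ∫_{1/2}^{11/12} sin(2·π·u)^2 du / ∫_{0}^{1} sin(2·π·u)^2 du.
Using ∫ sin(2·π·u)^2 du = u/2 - sin(4·π·u)/(8·π), the numerator is √(3)/(16·π) + 5/24 and the denominator is 1/2.
Evaluating gives P = √(3)/(8·π) + 5/12.

P ≈ 0.486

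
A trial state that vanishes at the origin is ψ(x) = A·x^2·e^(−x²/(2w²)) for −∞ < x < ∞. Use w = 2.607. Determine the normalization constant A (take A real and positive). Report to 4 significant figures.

A ≈ 0.07904

The normalization condition is ∫|ψ|² dx = 1 from −∞ to ∞.
With ∫_{−∞}^{∞} x^(2m) e^(−αx²) dx = (2m−1)!!·√π / (2^m α^(m+1/2)), carrying out the integral gives A² · 3·√(π)·w^5/4.
Setting this equal to 1 gives A² = 1/(3·√(π)·w^5/4).
Substituting w = 2.607 gives A² = 0.0062468, so A = 0.079037.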